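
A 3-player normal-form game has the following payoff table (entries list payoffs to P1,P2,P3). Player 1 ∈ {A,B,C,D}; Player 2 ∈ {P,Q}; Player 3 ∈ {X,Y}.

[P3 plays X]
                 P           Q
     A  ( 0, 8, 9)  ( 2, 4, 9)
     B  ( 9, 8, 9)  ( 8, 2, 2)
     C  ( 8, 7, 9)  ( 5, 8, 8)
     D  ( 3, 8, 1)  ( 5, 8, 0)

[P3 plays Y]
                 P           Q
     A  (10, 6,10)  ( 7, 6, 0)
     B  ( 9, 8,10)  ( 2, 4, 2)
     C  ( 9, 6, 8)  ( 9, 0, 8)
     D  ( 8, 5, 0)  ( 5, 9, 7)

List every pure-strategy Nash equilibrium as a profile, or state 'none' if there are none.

(A,P,X): not NE [P1→B gives 9>0; P3→Y gives 10>9]
(A,P,Y): NE
(A,Q,X): not NE [P1→B gives 8>2; P2→P gives 8>4]
(A,Q,Y): not NE [P1→C gives 9>7; P3→X gives 9>0]
(B,P,X): not NE [P3→Y gives 10>9]
(B,P,Y): not NE [P1→A gives 10>9]
(B,Q,X): not NE [P2→P gives 8>2]
(B,Q,Y): not NE [P1→C gives 9>2; P2→P gives 8>4]
(C,P,X): not NE [P1→B gives 9>8; P2→Q gives 8>7]
(C,P,Y): not NE [P1→A gives 10>9; P3→X gives 9>8]
(C,Q,X): not NE [P1→B gives 8>5]
(C,Q,Y): not NE [P2→P gives 6>0]
(D,P,X): not NE [P1→B gives 9>3]
(D,P,Y): not NE [P1→A gives 10>8; P2→Q gives 9>5; P3→X gives 1>0]
(D,Q,X): not NE [P1→B gives 8>5; P3→Y gives 7>0]
(D,Q,Y): not NE [P1→C gives 9>5]

Nash profiles: (A,P,Y)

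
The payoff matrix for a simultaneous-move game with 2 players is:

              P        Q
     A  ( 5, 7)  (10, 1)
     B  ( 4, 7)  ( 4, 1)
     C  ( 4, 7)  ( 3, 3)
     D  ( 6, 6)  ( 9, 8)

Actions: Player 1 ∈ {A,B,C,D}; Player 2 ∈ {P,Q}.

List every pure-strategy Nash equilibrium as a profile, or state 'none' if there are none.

(A,P): not NE [P1→D gives 6>5]
(A,Q): not NE [P2→P gives 7>1]
(B,P): not NE [P1→D gives 6>4]
(B,Q): not NE [P1→A gives 10>4; P2→P gives 7>1]
(C,P): not NE [P1→D gives 6>4]
(C,Q): not NE [P1→A gives 10>3; P2→P gives 7>3]
(D,P): not NE [P2→Q gives 8>6]
(D,Q): not NE [P1→A gives 10>9]

Equilibria: none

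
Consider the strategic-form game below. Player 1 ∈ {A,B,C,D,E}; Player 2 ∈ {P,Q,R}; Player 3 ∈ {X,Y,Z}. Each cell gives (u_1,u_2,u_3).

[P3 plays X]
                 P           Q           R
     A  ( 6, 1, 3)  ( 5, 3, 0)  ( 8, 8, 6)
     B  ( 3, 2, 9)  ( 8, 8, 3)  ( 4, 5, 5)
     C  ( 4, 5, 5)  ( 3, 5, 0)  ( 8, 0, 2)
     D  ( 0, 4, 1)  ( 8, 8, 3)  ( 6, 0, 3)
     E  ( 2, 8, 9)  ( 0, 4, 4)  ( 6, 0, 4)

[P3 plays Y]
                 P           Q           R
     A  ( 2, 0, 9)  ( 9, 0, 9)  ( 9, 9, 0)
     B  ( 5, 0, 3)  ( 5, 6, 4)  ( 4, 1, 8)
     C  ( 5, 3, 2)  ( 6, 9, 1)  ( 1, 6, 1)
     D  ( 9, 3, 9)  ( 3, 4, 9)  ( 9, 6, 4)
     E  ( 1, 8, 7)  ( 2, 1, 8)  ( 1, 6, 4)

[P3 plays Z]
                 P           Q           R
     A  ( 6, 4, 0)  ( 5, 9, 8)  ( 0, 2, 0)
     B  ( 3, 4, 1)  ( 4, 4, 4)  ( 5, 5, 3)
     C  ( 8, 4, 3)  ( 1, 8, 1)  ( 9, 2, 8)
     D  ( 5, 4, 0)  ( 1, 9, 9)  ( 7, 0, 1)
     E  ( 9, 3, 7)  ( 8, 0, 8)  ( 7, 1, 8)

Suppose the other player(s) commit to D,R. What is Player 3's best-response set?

BR_3 = {Y}

u_3(X vs D,R) = 3
u_3(Y vs D,R) = 4
u_3(Z vs D,R) = 1
max payoff 4 at {Y}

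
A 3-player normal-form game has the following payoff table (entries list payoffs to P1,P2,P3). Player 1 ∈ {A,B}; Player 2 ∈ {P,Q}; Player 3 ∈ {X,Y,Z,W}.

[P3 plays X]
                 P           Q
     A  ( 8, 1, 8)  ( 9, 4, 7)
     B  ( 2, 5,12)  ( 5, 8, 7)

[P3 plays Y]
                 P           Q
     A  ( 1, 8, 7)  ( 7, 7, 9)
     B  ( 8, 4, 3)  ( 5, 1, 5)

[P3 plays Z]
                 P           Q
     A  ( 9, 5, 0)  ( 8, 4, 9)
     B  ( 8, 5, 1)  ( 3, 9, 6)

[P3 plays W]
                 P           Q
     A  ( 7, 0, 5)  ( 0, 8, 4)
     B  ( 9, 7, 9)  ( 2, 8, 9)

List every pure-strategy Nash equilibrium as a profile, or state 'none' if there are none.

Nash profiles: (B,Q,W)

(A,P,X): not NE [P2→Q gives 4>1]
(A,P,Y): not NE [P1→B gives 8>1; P3→X gives 8>7]
(A,P,Z): not NE [P3→X gives 8>0]
(A,P,W): not NE [P1→B gives 9>7; P2→Q gives 8>0; P3→X gives 8>5]
(A,Q,X): not NE [P3→Z gives 9>7]
(A,Q,Y): not NE [P2→P gives 8>7]
(A,Q,Z): not NE [P2→P gives 5>4]
(A,Q,W): not NE [P1→B gives 2>0; P3→Z gives 9>4]
(B,P,X): not NE [P1→A gives 8>2; P2→Q gives 8>5]
(B,P,Y): not NE [P3→X gives 12>3]
(B,P,Z): not NE [P1→A gives 9>8; P2→Q gives 9>5; P3→X gives 12>1]
(B,P,W): not NE [P2→Q gives 8>7; P3→X gives 12>9]
(B,Q,X): not NE [P1→A gives 9>5; P3→W gives 9>7]
(B,Q,Y): not NE [P1→A gives 7>5; P2→P gives 4>1; P3→W gives 9>5]
(B,Q,Z): not NE [P1→A gives 8>3; P3→W gives 9>6]
(B,Q,W): NE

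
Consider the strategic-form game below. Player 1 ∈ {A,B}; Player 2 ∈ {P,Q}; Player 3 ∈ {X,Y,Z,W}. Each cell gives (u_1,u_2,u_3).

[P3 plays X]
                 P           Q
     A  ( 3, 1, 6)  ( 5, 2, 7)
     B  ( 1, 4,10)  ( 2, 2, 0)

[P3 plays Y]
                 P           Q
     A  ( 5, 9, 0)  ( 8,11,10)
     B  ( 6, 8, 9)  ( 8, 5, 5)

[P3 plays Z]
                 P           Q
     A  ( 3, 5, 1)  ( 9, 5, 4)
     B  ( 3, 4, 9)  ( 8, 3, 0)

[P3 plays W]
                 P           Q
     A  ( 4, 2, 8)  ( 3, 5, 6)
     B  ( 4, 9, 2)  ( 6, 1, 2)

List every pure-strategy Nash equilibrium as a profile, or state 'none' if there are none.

Nash profiles: (A,Q,Y)

(A,P,X): not NE [P2→Q gives 2>1; P3→W gives 8>6]
(A,P,Y): not NE [P1→B gives 6>5; P2→Q gives 11>9; P3→W gives 8>0]
(A,P,Z): not NE [P3→W gives 8>1]
(A,P,W): not NE [P2→Q gives 5>2]
(A,Q,X): not NE [P3→Y gives 10>7]
(A,Q,Y): NE
(A,Q,Z): not NE [P3→Y gives 10>4]
(A,Q,W): not NE [P1→B gives 6>3; P3→Y gives 10>6]
(B,P,X): not NE [P1→A gives 3>1]
(B,P,Y): not NE [P3→X gives 10>9]
(B,P,Z): not NE [P3→X gives 10>9]
(B,P,W): not NE [P3→X gives 10>2]
(B,Q,X): not NE [P1→A gives 5>2; P2→P gives 4>2; P3→Y gives 5>0]
(B,Q,Y): not NE [P2→P gives 8>5]
(B,Q,Z): not NE [P1→A gives 9>8; P2→P gives 4>3; P3→Y gives 5>0]
(B,Q,W): not NE [P2→P gives 9>1; P3→Y gives 5>2]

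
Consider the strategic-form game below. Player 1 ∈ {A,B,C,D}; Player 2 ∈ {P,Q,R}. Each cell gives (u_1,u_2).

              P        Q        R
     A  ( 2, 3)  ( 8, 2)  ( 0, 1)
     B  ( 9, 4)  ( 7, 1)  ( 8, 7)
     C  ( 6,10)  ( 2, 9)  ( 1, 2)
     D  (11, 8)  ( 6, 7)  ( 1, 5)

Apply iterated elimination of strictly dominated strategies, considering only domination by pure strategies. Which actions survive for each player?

P1 drop C (B beats it: P:9>6 Q:7>2 R:8>1)
P2 drop Q (P beats it: A:3>2 B:4>1 D:8>7)
P1 drop A (B beats it: P:9>2 R:8>0)
P1→{B,D} P2→{P,R}

Survivors P1:{B,D} P2:{P,R}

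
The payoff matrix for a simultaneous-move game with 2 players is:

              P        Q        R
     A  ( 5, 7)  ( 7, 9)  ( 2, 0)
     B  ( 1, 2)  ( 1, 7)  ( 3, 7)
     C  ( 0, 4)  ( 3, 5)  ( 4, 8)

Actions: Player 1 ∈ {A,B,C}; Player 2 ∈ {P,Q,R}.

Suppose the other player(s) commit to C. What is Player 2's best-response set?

P2 best: {R}

u_2(P vs C) = 4
u_2(Q vs C) = 5
u_2(R vs C) = 8
max payoff 8 at {R}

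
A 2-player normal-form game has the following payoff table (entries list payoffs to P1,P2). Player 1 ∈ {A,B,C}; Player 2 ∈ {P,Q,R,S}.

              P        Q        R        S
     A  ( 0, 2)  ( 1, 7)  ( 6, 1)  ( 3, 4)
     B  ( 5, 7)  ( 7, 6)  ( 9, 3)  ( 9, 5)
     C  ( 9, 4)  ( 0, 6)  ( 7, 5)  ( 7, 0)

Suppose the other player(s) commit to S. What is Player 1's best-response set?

u_1(A vs S) = 3
u_1(B vs S) = 9
u_1(C vs S) = 7
max payoff 9 at {B}

argmax u_1 = {B}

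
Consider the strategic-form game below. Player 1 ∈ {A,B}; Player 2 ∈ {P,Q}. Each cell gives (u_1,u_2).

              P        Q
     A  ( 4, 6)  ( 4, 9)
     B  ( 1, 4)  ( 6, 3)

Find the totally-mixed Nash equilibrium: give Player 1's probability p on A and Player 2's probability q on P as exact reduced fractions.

P1 indiff ⇒ q·4+(1-q)·4 = q·1+(1-q)·6 ⇒ q(3) = (1-q)(2) ⇒ q = 2/5
P2 indiff ⇒ p·6+(1-p)·4 = p·9+(1-p)·3 ⇒ p(-3) = (1-p)(-1) ⇒ p = 1/4

(p,q) = (1/4, 2/5)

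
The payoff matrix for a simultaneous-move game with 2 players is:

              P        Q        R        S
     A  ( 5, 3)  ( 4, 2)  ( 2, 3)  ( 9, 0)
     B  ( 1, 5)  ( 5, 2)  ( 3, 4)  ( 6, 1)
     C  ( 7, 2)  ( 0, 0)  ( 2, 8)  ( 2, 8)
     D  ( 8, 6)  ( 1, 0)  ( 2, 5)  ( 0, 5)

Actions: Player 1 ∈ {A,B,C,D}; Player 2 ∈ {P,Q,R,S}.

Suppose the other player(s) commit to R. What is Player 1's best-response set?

u_1(A vs R) = 2
u_1(B vs R) = 3
u_1(C vs R) = 2
u_1(D vs R) = 2
max payoff 3 at {B}

P1 best: {B}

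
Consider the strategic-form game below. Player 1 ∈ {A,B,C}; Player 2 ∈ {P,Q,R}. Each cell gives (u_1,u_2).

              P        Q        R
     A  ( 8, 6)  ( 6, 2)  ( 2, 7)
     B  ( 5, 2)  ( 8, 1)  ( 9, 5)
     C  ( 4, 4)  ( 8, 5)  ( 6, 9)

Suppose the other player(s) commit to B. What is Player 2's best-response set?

P2 best: {R}

u_2(P vs B) = 2
u_2(Q vs B) = 1
u_2(R vs B) = 5
max payoff 5 at {R}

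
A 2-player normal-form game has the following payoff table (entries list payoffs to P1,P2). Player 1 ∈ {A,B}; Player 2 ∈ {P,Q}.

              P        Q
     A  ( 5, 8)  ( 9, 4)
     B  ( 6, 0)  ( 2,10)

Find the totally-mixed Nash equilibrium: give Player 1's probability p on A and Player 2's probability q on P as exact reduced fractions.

P1 indiff ⇒ q·5+(1-q)·9 = q·6+(1-q)·2 ⇒ q(-1) = (1-q)(-7) ⇒ q = 7/8
P2 indiff ⇒ p·8+(1-p)·0 = p·4+(1-p)·10 ⇒ p(4) = (1-p)(10) ⇒ p = 5/7

p=5/7, q=7/8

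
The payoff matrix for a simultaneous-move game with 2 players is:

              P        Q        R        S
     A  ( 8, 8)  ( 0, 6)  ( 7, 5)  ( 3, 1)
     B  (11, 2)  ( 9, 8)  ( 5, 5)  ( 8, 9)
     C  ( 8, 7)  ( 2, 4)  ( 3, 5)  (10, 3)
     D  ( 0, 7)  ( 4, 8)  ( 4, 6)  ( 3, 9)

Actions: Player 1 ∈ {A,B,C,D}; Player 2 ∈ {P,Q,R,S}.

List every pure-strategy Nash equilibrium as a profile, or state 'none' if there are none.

(A,P): not NE [P1→B gives 11>8]
(A,Q): not NE [P1→B gives 9>0; P2→P gives 8>6]
(A,R): not NE [P2→P gives 8>5]
(A,S): not NE [P1→C gives 10>3; P2→P gives 8>1]
(B,P): not NE [P2→S gives 9>2]
(B,Q): not NE [P2→S gives 9>8]
(B,R): not NE [P1→A gives 7>5; P2→S gives 9>5]
(B,S): not NE [P1→C gives 10>8]
(C,P): not NE [P1→B gives 11>8]
(C,Q): not NE [P1→B gives 9>2; P2→P gives 7>4]
(C,R): not NE [P1→A gives 7>3; P2→P gives 7>5]
(C,S): not NE [P2→P gives 7>3]
(D,P): not NE [P1→B gives 11>0; P2→S gives 9>7]
(D,Q): not NE [P1→B gives 9>4; P2→S gives 9>8]
(D,R): not NE [P1→A gives 7>4; P2→S gives 9>6]
(D,S): not NE [P1→C gives 10>3]

PSNE: ∅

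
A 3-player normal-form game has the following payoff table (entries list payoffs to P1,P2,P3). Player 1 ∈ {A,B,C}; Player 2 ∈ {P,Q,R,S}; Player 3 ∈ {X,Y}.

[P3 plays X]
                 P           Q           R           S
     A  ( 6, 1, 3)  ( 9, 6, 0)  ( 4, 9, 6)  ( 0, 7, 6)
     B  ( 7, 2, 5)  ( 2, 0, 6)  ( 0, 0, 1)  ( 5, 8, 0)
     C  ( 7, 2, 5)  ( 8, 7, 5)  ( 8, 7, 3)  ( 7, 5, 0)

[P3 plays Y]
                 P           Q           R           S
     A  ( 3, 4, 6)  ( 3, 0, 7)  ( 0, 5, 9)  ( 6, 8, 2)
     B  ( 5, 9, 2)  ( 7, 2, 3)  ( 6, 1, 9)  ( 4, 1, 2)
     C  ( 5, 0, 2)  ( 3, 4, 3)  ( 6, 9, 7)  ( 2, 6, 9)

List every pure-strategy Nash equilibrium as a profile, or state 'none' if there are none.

NE set: (C,R,Y)

(A,P,X): not NE [P1→C gives 7>6; P2→R gives 9>1; P3→Y gives 6>3]
(A,P,Y): not NE [P1→C gives 5>3; P2→S gives 8>4]
(A,Q,X): not NE [P2→R gives 9>6; P3→Y gives 7>0]
(A,Q,Y): not NE [P1→B gives 7>3; P2→S gives 8>0]
(A,R,X): not NE [P1→C gives 8>4; P3→Y gives 9>6]
(A,R,Y): not NE [P1→C gives 6>0; P2→S gives 8>5]
(A,S,X): not NE [P1→C gives 7>0; P2→R gives 9>7]
(A,S,Y): not NE [P3→X gives 6>2]
(B,P,X): not NE [P2→S gives 8>2]
(B,P,Y): not NE [P3→X gives 5>2]
(B,Q,X): not NE [P1→A gives 9>2; P2→S gives 8>0]
(B,Q,Y): not NE [P2→P gives 9>2; P3→X gives 6>3]
(B,R,X): not NE [P1→C gives 8>0; P2→S gives 8>0; P3→Y gives 9>1]
(B,R,Y): not NE [P2→P gives 9>1]
(B,S,X): not NE [P1→C gives 7>5; P3→Y gives 2>0]
(B,S,Y): not NE [P1→A gives 6>4; P2→P gives 9>1]
(C,P,X): not NE [P2→R gives 7>2]
(C,P,Y): not NE [P2→R gives 9>0; P3→X gives 5>2]
(C,Q,X): not NE [P1→A gives 9>8]
(C,Q,Y): not NE [P1→B gives 7>3; P2→R gives 9>4; P3→X gives 5>3]
(C,R,X): not NE [P3→Y gives 7>3]
(C,R,Y): NE
(C,S,X): not NE [P2→R gives 7>5; P3→Y gives 9>0]
(C,S,Y): not NE [P1→A gives 6>2; P2→R gives 9>6]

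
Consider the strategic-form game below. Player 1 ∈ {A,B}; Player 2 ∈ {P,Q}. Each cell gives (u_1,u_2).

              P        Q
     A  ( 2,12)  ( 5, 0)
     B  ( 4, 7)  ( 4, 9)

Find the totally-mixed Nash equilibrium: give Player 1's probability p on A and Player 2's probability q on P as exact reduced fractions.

(p,q) = (1/7, 1/3)

P1 indiff ⇒ q·2+(1-q)·5 = q·4+(1-q)·4 ⇒ q(-2) = (1-q)(-1) ⇒ q = 1/3
P2 indiff ⇒ p·12+(1-p)·7 = p·0+(1-p)·9 ⇒ p(12) = (1-p)(2) ⇒ p = 1/7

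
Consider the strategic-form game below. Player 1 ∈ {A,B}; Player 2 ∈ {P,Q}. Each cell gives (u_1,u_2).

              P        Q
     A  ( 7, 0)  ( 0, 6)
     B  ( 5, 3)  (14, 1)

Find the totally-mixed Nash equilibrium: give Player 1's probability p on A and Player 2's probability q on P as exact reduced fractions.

P1 indiff ⇒ q·7+(1-q)·0 = q·5+(1-q)·14 ⇒ q(2) = (1-q)(14) ⇒ q = 7/8
P2 indiff ⇒ p·0+(1-p)·3 = p·6+(1-p)·1 ⇒ p(-6) = (1-p)(-2) ⇒ p = 1/4

p=1/4, q=7/8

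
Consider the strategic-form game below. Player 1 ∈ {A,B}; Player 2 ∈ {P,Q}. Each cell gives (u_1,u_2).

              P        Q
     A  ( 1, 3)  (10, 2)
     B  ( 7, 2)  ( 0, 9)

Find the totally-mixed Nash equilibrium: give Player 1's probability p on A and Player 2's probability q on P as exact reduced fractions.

P1 mixes 7/8 on A; P2 mixes 5/8 on P

P1 indiff ⇒ q·1+(1-q)·10 = q·7+(1-q)·0 ⇒ q(-6) = (1-q)(-10) ⇒ q = 5/8
P2 indiff ⇒ p·3+(1-p)·2 = p·2+(1-p)·9 ⇒ p(1) = (1-p)(7) ⇒ p = 7/8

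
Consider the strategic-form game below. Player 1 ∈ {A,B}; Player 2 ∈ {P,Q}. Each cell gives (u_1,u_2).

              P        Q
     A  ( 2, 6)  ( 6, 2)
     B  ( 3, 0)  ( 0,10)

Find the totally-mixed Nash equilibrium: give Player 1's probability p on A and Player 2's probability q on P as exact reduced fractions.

P1 indiff ⇒ q·2+(1-q)·6 = q·3+(1-q)·0 ⇒ q(-1) = (1-q)(-6) ⇒ q = 6/7
P2 indiff ⇒ p·6+(1-p)·0 = p·2+(1-p)·10 ⇒ p(4) = (1-p)(10) ⇒ p = 5/7

(p,q) = (5/7, 6/7)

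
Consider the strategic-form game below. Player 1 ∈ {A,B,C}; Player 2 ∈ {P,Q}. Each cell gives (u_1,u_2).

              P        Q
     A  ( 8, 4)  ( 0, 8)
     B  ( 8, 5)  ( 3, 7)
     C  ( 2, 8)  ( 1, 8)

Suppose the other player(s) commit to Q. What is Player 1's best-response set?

u_1(A vs Q) = 0
u_1(B vs Q) = 3
u_1(C vs Q) = 1
max payoff 3 at {B}

BR_1 = {B}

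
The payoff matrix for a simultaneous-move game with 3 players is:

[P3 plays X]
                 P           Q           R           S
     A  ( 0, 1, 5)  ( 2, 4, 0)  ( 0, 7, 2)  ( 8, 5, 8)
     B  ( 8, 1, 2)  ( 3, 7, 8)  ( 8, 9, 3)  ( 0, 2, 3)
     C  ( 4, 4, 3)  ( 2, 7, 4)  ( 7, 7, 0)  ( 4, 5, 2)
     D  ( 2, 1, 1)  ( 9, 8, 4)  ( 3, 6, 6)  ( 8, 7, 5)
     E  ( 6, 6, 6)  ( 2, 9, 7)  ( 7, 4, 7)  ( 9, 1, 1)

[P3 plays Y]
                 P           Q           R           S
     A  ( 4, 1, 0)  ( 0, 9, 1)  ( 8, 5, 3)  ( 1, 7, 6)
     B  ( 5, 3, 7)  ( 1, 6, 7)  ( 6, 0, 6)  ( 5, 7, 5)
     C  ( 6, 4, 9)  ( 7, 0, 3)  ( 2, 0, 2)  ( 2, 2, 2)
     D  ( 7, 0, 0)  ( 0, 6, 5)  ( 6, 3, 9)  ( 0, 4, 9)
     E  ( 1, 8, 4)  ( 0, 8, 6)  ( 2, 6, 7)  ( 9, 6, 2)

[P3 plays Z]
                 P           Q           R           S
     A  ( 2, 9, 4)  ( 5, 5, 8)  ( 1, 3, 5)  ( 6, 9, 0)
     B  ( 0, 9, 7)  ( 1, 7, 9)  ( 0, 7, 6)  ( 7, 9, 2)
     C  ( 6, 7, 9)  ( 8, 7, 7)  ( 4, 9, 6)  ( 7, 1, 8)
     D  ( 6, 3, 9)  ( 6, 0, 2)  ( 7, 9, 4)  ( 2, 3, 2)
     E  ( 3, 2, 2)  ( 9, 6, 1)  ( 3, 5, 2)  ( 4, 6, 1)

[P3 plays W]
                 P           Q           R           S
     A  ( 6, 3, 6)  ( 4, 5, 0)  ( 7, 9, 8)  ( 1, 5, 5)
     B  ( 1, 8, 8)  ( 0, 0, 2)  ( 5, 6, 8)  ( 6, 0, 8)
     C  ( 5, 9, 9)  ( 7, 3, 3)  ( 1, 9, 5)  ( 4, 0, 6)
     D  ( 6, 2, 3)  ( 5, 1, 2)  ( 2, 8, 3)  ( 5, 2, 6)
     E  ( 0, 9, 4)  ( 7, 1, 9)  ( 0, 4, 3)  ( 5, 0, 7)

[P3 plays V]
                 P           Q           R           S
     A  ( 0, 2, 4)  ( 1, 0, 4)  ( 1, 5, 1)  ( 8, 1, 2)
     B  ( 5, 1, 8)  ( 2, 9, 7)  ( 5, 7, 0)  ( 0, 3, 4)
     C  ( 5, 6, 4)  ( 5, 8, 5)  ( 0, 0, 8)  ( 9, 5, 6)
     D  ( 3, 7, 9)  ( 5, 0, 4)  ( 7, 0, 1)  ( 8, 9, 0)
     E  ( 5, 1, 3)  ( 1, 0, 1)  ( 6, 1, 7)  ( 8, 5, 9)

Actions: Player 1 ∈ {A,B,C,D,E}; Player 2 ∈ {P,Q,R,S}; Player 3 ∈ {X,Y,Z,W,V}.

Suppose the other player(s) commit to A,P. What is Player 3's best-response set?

argmax u_3 = {W}

u_3(X vs A,P) = 5
u_3(Y vs A,P) = 0
u_3(Z vs A,P) = 4
u_3(W vs A,P) = 6
u_3(V vs A,P) = 4
max payoff 6 at {W}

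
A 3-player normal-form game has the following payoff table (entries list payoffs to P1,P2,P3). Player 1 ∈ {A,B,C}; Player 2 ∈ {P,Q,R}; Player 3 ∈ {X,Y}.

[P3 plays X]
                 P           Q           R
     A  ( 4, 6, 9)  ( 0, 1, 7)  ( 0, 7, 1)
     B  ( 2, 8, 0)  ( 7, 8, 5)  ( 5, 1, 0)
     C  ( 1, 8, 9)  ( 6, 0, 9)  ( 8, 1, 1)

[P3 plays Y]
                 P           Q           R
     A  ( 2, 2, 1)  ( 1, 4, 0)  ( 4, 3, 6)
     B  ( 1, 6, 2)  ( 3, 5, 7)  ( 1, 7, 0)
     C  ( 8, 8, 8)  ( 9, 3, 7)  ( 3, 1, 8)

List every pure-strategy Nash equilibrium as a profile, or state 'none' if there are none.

Equilibria: none

(A,P,X): not NE [P2→R gives 7>6]
(A,P,Y): not NE [P1→C gives 8>2; P2→Q gives 4>2; P3→X gives 9>1]
(A,Q,X): not NE [P1→B gives 7>0; P2→R gives 7>1]
(A,Q,Y): not NE [P1→C gives 9>1; P3→X gives 7>0]
(A,R,X): not NE [P1→C gives 8>0; P3→Y gives 6>1]
(A,R,Y): not NE [P2→Q gives 4>3]
(B,P,X): not NE [P1→A gives 4>2; P3→Y gives 2>0]
(B,P,Y): not NE [P1→C gives 8>1; P2→R gives 7>6]
(B,Q,X): not NE [P3→Y gives 7>5]
(B,Q,Y): not NE [P1→C gives 9>3; P2→R gives 7>5]
(B,R,X): not NE [P1→C gives 8>5; P2→Q gives 8>1]
(B,R,Y): not NE [P1→A gives 4>1]
(C,P,X): not NE [P1→A gives 4>1]
(C,P,Y): not NE [P3→X gives 9>8]
(C,Q,X): not NE [P1→B gives 7>6; P2→P gives 8>0]
(C,Q,Y): not NE [P2→P gives 8>3; P3→X gives 9>7]
(C,R,X): not NE [P2→P gives 8>1; P3→Y gives 8>1]
(C,R,Y): not NE [P1→A gives 4>3; P2→P gives 8>1]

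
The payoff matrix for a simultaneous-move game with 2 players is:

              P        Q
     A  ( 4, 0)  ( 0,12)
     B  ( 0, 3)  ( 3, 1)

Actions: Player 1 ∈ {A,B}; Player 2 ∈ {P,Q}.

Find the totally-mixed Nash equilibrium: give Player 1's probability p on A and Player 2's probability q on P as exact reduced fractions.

P1 mixes 1/7 on A; P2 mixes 3/7 on P

P1 indiff ⇒ q·4+(1-q)·0 = q·0+(1-q)·3 ⇒ q(4) = (1-q)(3) ⇒ q = 3/7
P2 indiff ⇒ p·0+(1-p)·3 = p·12+(1-p)·1 ⇒ p(-12) = (1-p)(-2) ⇒ p = 1/7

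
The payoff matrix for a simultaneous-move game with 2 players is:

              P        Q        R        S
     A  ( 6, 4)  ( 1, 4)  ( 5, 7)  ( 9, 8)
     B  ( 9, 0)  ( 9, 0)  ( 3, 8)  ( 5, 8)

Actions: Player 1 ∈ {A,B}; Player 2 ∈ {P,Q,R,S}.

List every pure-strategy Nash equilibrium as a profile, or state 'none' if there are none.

NE set: (A,S)

(A,P): not NE [P1→B gives 9>6; P2→S gives 8>4]
(A,Q): not NE [P1→B gives 9>1; P2→S gives 8>4]
(A,R): not NE [P2→S gives 8>7]
(A,S): NE
(B,P): not NE [P2→S gives 8>0]
(B,Q): not NE [P2→S gives 8>0]
(B,R): not NE [P1→A gives 5>3]
(B,S): not NE [P1→A gives 9>5]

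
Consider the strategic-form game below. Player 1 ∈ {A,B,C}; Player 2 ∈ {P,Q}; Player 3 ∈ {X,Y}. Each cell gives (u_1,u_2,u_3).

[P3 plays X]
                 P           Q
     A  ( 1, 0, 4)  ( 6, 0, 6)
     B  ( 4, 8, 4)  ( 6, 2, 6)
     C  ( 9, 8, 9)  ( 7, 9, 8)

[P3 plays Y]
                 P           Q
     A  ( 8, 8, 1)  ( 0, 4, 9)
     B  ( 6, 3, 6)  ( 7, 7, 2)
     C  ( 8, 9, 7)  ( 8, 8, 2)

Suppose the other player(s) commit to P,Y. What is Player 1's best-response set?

argmax u_1 = {A,C}

u_1(A vs P,Y) = 8
u_1(B vs P,Y) = 6
u_1(C vs P,Y) = 8
max payoff 8 at {A,C}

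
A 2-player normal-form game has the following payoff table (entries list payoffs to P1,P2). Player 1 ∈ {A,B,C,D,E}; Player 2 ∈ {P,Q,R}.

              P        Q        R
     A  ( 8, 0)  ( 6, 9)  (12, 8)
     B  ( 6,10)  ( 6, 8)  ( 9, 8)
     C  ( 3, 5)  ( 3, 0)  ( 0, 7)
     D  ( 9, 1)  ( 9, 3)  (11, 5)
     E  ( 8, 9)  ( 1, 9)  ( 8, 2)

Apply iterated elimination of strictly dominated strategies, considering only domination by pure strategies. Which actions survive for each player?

P1 drop B (D beats it: P:9>6 Q:9>6 R:11>9)
P1 drop C (A beats it: P:8>3 Q:6>3 R:12>0)
P1 drop E (D beats it: P:9>8 Q:9>1 R:11>8)
P2 drop P (Q beats it: A:9>0 D:3>1)
P1→{A,D} P2→{Q,R}

IESDS → P1:{A,D} P2:{Q,R}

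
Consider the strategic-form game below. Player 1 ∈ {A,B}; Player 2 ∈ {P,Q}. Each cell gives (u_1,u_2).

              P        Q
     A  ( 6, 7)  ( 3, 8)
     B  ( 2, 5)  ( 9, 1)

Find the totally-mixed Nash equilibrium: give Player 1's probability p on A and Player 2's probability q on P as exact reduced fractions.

P1 indiff ⇒ q·6+(1-q)·3 = q·2+(1-q)·9 ⇒ q(4) = (1-q)(6) ⇒ q = 3/5
P2 indiff ⇒ p·7+(1-p)·5 = p·8+(1-p)·1 ⇒ p(-1) = (1-p)(-4) ⇒ p = 4/5

p=4/5, q=3/5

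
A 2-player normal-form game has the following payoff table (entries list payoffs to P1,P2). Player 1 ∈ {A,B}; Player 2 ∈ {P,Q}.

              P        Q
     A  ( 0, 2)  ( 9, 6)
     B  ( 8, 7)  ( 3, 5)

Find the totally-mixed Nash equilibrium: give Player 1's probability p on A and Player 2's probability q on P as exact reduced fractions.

P1 indiff ⇒ q·0+(1-q)·9 = q·8+(1-q)·3 ⇒ q(-8) = (1-q)(-6) ⇒ q = 3/7
P2 indiff ⇒ p·2+(1-p)·7 = p·6+(1-p)·5 ⇒ p(-4) = (1-p)(-2) ⇒ p = 1/3

(p,q) = (1/3, 3/7)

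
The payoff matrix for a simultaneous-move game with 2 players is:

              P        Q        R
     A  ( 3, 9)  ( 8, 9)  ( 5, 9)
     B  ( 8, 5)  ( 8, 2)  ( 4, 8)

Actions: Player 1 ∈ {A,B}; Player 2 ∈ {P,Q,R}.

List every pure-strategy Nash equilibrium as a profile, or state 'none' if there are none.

(A,P): not NE [P1→B gives 8>3]
(A,Q): NE
(A,R): NE
(B,P): not NE [P2→R gives 8>5]
(B,Q): not NE [P2→R gives 8>2]
(B,R): not NE [P1→A gives 5>4]

Nash profiles: (A,Q), (A,R)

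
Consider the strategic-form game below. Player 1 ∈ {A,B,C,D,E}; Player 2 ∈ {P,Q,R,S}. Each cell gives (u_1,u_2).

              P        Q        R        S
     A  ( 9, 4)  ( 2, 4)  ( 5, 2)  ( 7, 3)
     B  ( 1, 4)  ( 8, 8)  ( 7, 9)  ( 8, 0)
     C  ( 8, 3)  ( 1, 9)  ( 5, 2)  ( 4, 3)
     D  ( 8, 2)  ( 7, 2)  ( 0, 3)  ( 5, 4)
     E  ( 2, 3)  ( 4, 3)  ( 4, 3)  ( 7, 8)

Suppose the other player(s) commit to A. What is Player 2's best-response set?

argmax u_2 = {P,Q}

u_2(P vs A) = 4
u_2(Q vs A) = 4
u_2(R vs A) = 2
u_2(S vs A) = 3
max payoff 4 at {P,Q}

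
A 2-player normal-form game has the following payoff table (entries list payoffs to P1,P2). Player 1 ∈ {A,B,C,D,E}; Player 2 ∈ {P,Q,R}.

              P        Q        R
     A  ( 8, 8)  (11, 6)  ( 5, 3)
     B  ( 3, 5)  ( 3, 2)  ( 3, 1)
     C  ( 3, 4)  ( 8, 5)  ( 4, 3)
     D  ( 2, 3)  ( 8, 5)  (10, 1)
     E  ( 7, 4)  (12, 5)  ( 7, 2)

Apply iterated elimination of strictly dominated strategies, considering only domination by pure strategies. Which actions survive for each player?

P1 drop B (A beats it: P:8>3 Q:11>3 R:5>3)
P1 drop C (A beats it: P:8>3 Q:11>8 R:5>4)
P2 drop R (P beats it: A:8>3 D:3>1 E:4>2)
P1 drop D (A beats it: P:8>2 Q:11>8)
P1→{A,E} P2→{P,Q}

IESDS → P1:{A,E} P2:{P,Q}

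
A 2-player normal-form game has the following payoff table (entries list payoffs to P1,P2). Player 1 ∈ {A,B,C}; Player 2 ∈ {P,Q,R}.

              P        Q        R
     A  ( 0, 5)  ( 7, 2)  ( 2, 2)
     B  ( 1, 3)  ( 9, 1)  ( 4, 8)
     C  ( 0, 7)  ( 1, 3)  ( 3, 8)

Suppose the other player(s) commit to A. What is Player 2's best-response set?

u_2(P vs A) = 5
u_2(Q vs A) = 2
u_2(R vs A) = 2
max payoff 5 at {P}

P2 best: {P}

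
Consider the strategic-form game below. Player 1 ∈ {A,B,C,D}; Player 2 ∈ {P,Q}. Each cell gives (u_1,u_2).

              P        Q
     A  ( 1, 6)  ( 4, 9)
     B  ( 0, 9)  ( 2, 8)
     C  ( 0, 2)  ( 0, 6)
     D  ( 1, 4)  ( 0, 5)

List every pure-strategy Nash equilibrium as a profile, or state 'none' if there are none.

(A,P): not NE [P2→Q gives 9>6]
(A,Q): NE
(B,P): not NE [P1→D gives 1>0]
(B,Q): not NE [P1→A gives 4>2; P2→P gives 9>8]
(C,P): not NE [P1→D gives 1>0; P2→Q gives 6>2]
(C,Q): not NE [P1→A gives 4>0]
(D,P): not NE [P2→Q gives 5>4]
(D,Q): not NE [P1→A gives 4>0]

NE set: (A,Q)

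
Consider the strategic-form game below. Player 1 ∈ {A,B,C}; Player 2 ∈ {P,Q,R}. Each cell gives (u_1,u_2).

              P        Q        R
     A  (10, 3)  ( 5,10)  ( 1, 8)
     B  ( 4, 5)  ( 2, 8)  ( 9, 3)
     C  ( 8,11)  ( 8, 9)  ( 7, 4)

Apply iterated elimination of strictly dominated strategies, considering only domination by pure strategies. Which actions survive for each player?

P2 drop R (Q beats it: A:10>8 B:8>3 C:9>4)
P1 drop B (A beats it: P:10>4 Q:5>2)
P1→{A,C} P2→{P,Q}

IESDS → P1:{A,C} P2:{P,Q}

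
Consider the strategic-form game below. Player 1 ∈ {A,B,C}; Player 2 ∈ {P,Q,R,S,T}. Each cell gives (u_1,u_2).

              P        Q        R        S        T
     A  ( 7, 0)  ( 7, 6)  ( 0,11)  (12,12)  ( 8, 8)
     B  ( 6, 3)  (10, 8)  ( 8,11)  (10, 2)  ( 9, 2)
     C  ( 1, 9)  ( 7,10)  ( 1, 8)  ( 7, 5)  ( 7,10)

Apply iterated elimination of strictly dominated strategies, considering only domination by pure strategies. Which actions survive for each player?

Survivors P1:{A,B} P2:{R,S}

P1 drop C (B beats it: P:6>1 Q:10>7 R:8>1 S:10>7 T:9>7)
P2 drop P (Q beats it: A:6>0 B:8>3)
P2 drop Q (R beats it: A:11>6 B:11>8)
P2 drop T (R beats it: A:11>8 B:11>2)
P1→{A,B} P2→{R,S}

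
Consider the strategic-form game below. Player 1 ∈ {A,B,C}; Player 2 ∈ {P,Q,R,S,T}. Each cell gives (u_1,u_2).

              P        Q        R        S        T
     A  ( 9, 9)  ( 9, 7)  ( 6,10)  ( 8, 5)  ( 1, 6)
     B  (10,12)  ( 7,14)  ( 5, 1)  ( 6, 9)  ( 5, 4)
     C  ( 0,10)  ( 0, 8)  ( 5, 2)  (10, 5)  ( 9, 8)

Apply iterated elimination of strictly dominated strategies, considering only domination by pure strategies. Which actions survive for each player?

P2 drop S (P beats it: A:9>5 B:12>9 C:10>5)
P2 drop T (P beats it: A:9>6 B:12>4 C:10>8)
P1 drop C (A beats it: P:9>0 Q:9>0 R:6>5)
P1→{A,B} P2→{P,Q,R}

Remaining: P1:{A,B} P2:{P,Q,R}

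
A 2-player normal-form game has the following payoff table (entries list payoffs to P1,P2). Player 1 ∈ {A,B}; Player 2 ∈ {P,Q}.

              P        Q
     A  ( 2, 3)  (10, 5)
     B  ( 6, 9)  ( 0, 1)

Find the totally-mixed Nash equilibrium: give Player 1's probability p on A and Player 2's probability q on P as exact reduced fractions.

(p,q) = (4/5, 5/7)

P1 indiff ⇒ q·2+(1-q)·10 = q·6+(1-q)·0 ⇒ q(-4) = (1-q)(-10) ⇒ q = 5/7
P2 indiff ⇒ p·3+(1-p)·9 = p·5+(1-p)·1 ⇒ p(-2) = (1-p)(-8) ⇒ p = 4/5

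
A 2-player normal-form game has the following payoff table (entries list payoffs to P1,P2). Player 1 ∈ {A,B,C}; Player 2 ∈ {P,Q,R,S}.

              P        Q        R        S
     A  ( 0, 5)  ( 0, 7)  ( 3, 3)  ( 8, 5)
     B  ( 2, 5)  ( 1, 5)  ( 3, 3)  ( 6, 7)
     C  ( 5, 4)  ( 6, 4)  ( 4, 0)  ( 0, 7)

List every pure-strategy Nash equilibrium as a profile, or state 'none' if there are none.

(A,P): not NE [P1→C gives 5>0; P2→Q gives 7>5]
(A,Q): not NE [P1→C gives 6>0]
(A,R): not NE [P1→C gives 4>3; P2→Q gives 7>3]
(A,S): not NE [P2→Q gives 7>5]
(B,P): not NE [P1→C gives 5>2; P2→S gives 7>5]
(B,Q): not NE [P1→C gives 6>1; P2→S gives 7>5]
(B,R): not NE [P1→C gives 4>3; P2→S gives 7>3]
(B,S): not NE [P1→A gives 8>6]
(C,P): not NE [P2→S gives 7>4]
(C,Q): not NE [P2→S gives 7>4]
(C,R): not NE [P2→S gives 7>0]
(C,S): not NE [P1→A gives 8>0]

No pure NE.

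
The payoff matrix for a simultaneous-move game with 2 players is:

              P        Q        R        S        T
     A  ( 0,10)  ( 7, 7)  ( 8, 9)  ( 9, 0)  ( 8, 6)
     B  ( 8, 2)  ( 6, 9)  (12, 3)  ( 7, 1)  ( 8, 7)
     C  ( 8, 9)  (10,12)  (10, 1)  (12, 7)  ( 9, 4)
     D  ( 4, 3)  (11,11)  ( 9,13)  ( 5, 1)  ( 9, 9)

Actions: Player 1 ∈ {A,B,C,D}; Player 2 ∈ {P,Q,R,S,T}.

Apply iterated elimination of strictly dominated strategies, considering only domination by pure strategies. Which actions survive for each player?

P1 drop A (C beats it: P:8>0 Q:10>7 R:10>8 S:12>9 T:9>8)
P2 drop P (Q beats it: B:9>2 C:12>9 D:11>3)
P2 drop S (Q beats it: B:9>1 C:12>7 D:11>1)
P2 drop T (Q beats it: B:9>7 C:12>4 D:11>9)
P1→{B,C,D} P2→{Q,R}

Remaining: P1:{B,C,D} P2:{Q,R}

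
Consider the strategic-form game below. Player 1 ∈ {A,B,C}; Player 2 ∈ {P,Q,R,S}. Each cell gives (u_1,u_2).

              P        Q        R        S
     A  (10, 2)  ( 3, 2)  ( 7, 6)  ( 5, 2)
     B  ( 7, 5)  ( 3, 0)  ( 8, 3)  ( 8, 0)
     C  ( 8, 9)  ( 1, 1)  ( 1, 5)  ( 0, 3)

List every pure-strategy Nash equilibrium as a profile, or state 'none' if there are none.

No pure NE.

(A,P): not NE [P2→R gives 6>2]
(A,Q): not NE [P2→R gives 6>2]
(A,R): not NE [P1→B gives 8>7]
(A,S): not NE [P1→B gives 8>5; P2→R gives 6>2]
(B,P): not NE [P1→A gives 10>7]
(B,Q): not NE [P2→P gives 5>0]
(B,R): not NE [P2→P gives 5>3]
(B,S): not NE [P2→P gives 5>0]
(C,P): not NE [P1→A gives 10>8]
(C,Q): not NE [P1→B gives 3>1; P2→P gives 9>1]
(C,R): not NE [P1→B gives 8>1; P2→P gives 9>5]
(C,S): not NE [P1→B gives 8>0; P2→P gives 9>3]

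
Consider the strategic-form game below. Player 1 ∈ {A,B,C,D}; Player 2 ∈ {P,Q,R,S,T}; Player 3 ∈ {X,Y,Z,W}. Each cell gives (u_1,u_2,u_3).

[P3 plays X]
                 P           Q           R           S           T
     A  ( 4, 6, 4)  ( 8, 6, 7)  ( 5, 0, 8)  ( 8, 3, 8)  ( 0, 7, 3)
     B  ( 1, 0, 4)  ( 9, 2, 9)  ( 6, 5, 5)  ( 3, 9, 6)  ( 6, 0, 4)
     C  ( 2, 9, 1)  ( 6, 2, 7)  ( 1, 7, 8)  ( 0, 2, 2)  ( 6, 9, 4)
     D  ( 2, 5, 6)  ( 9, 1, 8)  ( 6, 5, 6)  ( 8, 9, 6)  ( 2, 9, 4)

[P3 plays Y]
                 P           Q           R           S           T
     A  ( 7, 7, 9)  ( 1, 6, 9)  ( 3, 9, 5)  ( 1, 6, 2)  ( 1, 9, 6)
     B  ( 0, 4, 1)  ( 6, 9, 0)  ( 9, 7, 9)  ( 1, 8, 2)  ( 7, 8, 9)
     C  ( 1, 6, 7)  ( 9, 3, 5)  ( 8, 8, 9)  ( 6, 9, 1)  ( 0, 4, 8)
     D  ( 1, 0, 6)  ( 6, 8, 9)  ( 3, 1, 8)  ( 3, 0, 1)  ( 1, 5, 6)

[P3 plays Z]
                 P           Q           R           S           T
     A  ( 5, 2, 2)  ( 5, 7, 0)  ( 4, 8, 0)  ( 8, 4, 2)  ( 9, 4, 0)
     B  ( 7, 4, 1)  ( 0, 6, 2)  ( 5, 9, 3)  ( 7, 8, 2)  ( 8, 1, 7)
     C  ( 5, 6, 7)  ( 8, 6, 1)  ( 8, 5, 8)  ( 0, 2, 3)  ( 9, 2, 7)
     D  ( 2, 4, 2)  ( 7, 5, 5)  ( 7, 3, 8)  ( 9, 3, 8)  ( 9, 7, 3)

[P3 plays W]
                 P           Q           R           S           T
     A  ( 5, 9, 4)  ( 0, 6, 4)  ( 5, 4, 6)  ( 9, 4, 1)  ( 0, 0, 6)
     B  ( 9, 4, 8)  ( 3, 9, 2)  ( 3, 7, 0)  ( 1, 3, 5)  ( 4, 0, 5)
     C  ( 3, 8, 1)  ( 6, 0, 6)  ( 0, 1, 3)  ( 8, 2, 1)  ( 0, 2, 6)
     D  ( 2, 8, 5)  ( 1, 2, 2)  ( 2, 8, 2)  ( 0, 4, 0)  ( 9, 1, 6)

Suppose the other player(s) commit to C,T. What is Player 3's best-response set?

BR_3 = {Y}

u_3(X vs C,T) = 4
u_3(Y vs C,T) = 8
u_3(Z vs C,T) = 7
u_3(W vs C,T) = 6
max payoff 8 at {Y}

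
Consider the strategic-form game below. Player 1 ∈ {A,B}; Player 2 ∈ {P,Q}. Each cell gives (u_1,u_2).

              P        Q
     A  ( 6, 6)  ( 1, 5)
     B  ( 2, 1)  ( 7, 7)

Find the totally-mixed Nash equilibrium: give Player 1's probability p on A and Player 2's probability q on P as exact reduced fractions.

P1 indiff ⇒ q·6+(1-q)·1 = q·2+(1-q)·7 ⇒ q(4) = (1-q)(6) ⇒ q = 3/5
P2 indiff ⇒ p·6+(1-p)·1 = p·5+(1-p)·7 ⇒ p(1) = (1-p)(6) ⇒ p = 6/7

(p,q) = (6/7, 3/5)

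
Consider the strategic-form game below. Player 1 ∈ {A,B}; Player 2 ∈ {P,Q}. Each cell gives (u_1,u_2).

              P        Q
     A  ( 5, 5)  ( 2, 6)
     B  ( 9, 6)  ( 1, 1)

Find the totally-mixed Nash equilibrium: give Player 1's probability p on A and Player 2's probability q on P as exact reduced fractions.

(p,q) = (5/6, 1/5)

P1 indiff ⇒ q·5+(1-q)·2 = q·9+(1-q)·1 ⇒ q(-4) = (1-q)(-1) ⇒ q = 1/5
P2 indiff ⇒ p·5+(1-p)·6 = p·6+(1-p)·1 ⇒ p(-1) = (1-p)(-5) ⇒ p = 5/6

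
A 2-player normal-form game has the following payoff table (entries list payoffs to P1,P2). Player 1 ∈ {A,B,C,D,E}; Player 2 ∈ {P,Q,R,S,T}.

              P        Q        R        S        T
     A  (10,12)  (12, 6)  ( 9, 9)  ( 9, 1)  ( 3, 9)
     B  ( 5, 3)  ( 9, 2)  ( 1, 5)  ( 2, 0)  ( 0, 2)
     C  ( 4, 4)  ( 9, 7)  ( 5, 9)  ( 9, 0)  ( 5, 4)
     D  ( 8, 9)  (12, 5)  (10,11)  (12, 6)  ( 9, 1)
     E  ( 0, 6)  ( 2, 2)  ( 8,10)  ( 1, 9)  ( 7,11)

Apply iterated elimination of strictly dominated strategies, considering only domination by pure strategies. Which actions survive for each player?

P1 drop B (A beats it: P:10>5 Q:12>9 R:9>1 S:9>2 T:3>0)
P1 drop C (D beats it: P:8>4 Q:12>9 R:10>5 S:12>9 T:9>5)
P1 drop E (D beats it: P:8>0 Q:12>2 R:10>8 S:12>1 T:9>7)
P2 drop Q (P beats it: A:12>6 D:9>5)
P2 drop S (P beats it: A:12>1 D:9>6)
P2 drop T (P beats it: A:12>9 D:9>1)
P1→{A,D} P2→{P,R}

IESDS → P1:{A,D} P2:{P,R}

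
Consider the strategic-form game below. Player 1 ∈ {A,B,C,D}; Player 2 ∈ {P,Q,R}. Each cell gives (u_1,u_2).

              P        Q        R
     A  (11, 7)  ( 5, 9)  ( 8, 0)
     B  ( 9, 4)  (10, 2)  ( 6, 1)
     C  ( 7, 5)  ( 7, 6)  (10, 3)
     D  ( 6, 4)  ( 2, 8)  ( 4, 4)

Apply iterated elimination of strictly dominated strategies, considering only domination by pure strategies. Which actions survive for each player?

P1 drop D (A beats it: P:11>6 Q:5>2 R:8>4)
P2 drop R (P beats it: A:7>0 B:4>1 C:5>3)
P1 drop C (B beats it: P:9>7 Q:10>7)
P1→{A,B} P2→{P,Q}

Survivors P1:{A,B} P2:{P,Q}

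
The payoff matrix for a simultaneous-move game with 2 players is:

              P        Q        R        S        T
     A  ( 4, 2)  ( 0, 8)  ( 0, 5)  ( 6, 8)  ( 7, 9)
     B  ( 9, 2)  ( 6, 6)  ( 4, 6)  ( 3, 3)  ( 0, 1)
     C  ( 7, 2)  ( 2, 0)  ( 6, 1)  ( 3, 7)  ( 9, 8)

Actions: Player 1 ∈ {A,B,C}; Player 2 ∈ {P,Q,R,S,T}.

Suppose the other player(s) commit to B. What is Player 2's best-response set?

argmax u_2 = {Q,R}

u_2(P vs B) = 2
u_2(Q vs B) = 6
u_2(R vs B) = 6
u_2(S vs B) = 3
u_2(T vs B) = 1
max payoff 6 at {Q,R}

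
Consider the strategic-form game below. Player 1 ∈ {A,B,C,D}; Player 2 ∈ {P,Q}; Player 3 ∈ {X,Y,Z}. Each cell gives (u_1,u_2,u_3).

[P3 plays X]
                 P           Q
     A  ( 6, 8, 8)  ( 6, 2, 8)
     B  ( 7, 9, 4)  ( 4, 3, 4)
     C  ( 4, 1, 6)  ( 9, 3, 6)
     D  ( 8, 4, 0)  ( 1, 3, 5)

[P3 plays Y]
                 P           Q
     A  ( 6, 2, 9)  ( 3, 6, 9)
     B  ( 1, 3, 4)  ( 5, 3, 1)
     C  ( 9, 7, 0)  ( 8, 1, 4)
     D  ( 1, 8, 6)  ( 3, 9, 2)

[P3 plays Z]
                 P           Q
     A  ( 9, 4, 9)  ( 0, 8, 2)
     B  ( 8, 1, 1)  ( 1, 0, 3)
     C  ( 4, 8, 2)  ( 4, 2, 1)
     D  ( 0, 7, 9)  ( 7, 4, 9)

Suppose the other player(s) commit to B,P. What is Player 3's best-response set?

u_3(X vs B,P) = 4
u_3(Y vs B,P) = 4
u_3(Z vs B,P) = 1
max payoff 4 at {X,Y}

P3 best: {X,Y}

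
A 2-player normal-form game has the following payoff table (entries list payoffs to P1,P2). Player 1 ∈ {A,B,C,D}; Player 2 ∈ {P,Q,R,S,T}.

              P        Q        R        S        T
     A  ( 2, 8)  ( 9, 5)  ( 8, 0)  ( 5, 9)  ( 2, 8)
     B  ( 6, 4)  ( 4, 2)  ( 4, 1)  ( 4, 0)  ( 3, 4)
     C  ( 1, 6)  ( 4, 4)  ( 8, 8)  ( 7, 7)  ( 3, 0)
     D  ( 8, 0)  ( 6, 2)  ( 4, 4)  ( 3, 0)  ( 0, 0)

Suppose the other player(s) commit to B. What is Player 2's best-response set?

u_2(P vs B) = 4
u_2(Q vs B) = 2
u_2(R vs B) = 1
u_2(S vs B) = 0
u_2(T vs B) = 4
max payoff 4 at {P,T}

BR_2 = {P,T}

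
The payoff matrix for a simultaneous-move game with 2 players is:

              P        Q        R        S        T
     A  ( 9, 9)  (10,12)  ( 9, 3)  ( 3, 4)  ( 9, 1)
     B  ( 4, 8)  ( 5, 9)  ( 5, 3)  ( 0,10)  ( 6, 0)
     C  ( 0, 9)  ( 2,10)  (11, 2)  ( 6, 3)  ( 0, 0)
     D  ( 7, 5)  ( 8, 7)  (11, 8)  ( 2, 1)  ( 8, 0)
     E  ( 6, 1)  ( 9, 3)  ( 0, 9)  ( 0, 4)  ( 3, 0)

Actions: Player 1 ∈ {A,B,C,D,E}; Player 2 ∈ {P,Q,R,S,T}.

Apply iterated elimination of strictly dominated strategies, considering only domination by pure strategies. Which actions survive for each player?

Survivors P1:{A,C,D} P2:{Q,R}

P1 drop B (A beats it: P:9>4 Q:10>5 R:9>5 S:3>0 T:9>6)
P1 drop E (A beats it: P:9>6 Q:10>9 R:9>0 S:3>0 T:9>3)
P2 drop P (Q beats it: A:12>9 C:10>9 D:7>5)
P2 drop S (Q beats it: A:12>4 C:10>3 D:7>1)
P2 drop T (Q beats it: A:12>1 C:10>0 D:7>0)
P1→{A,C,D} P2→{Q,R}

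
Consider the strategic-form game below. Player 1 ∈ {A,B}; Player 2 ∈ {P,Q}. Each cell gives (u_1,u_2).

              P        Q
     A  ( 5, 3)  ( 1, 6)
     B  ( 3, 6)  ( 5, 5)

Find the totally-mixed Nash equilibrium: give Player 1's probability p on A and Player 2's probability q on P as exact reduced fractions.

P1 indiff ⇒ q·5+(1-q)·1 = q·3+(1-q)·5 ⇒ q(2) = (1-q)(4) ⇒ q = 2/3
P2 indiff ⇒ p·3+(1-p)·6 = p·6+(1-p)·5 ⇒ p(-3) = (1-p)(-1) ⇒ p = 1/4

p=1/4, q=2/3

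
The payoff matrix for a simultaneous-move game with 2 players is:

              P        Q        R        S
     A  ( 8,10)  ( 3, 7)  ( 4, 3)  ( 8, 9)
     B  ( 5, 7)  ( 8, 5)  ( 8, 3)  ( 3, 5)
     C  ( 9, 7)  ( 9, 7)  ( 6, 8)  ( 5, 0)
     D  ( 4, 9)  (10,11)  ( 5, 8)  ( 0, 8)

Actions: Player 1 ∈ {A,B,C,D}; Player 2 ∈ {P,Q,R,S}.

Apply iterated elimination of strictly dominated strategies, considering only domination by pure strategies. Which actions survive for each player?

P2 drop S (P beats it: A:10>9 B:7>5 C:7>0 D:9>8)
P1 drop A (C beats it: P:9>8 Q:9>3 R:6>4)
P1→{B,C,D} P2→{P,Q,R}

Survivors P1:{B,C,D} P2:{P,Q,R}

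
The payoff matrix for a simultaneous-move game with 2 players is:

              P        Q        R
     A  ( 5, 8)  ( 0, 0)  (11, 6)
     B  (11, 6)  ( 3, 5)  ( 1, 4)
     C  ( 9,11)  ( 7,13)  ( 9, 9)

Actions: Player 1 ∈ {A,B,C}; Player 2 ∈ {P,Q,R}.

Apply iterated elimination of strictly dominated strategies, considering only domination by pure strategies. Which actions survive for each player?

P2 drop R (P beats it: A:8>6 B:6>4 C:11>9)
P1 drop A (B beats it: P:11>5 Q:3>0)
P1→{B,C} P2→{P,Q}

Remaining: P1:{B,C} P2:{P,Q}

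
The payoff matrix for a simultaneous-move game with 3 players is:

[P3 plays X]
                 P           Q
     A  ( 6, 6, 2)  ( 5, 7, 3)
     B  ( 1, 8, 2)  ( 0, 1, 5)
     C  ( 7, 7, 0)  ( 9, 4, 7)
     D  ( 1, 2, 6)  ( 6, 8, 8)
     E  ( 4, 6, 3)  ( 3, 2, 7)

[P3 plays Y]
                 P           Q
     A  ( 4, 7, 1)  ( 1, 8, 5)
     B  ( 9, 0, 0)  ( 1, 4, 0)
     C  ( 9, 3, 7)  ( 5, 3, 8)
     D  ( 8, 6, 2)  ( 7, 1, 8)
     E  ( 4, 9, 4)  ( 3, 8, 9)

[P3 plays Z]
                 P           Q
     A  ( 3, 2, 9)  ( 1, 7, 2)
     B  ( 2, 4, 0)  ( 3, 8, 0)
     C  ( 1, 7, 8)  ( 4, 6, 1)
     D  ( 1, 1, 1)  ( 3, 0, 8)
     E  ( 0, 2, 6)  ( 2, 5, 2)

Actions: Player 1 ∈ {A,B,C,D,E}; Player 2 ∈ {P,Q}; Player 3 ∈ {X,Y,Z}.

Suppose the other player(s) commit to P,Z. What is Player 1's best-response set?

P1 best: {A}

u_1(A vs P,Z) = 3
u_1(B vs P,Z) = 2
u_1(C vs P,Z) = 1
u_1(D vs P,Z) = 1
u_1(E vs P,Z) = 0
max payoff 3 at {A}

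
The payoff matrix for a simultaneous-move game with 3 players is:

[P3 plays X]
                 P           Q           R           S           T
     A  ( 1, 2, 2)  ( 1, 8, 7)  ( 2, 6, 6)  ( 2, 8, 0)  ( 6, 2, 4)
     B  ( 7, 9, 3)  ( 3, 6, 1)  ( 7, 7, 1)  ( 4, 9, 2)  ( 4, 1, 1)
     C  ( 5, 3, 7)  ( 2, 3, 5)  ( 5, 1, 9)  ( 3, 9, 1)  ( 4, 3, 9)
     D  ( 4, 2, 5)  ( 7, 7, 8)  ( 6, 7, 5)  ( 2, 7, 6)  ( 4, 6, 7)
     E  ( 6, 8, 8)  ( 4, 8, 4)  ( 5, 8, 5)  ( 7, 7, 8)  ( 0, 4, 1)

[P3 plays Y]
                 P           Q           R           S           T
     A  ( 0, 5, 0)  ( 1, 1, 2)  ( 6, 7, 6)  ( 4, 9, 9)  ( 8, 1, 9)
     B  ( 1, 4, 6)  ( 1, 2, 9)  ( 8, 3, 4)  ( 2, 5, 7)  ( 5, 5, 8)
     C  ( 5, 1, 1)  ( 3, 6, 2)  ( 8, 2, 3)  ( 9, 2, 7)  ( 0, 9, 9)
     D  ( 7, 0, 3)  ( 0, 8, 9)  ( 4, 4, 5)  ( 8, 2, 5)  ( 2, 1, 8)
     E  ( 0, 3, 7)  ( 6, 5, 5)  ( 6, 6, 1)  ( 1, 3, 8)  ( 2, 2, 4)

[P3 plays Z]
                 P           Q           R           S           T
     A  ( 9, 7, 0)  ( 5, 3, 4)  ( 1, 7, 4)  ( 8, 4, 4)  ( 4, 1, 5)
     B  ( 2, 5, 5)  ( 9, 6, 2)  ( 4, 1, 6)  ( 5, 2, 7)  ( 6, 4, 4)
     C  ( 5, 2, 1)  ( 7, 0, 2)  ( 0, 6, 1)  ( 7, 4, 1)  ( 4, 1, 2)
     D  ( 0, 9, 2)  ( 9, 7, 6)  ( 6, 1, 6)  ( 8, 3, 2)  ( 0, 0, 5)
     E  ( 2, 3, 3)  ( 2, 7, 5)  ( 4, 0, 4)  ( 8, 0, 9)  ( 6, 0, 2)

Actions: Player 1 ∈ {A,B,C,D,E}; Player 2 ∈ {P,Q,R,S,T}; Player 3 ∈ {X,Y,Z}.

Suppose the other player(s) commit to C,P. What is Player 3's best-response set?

argmax u_3 = {X}

u_3(X vs C,P) = 7
u_3(Y vs C,P) = 1
u_3(Z vs C,P) = 1
max payoff 7 at {X}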